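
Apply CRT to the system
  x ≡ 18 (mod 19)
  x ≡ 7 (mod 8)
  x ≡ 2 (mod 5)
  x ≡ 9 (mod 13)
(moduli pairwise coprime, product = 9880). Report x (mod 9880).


Product of moduli M = 19 · 8 · 5 · 13 = 9880.
Merge one congruence at a time:
  Start: x ≡ 18 (mod 19).
  Combine with x ≡ 7 (mod 8); new modulus lcm = 152.
    Write x = 18 + 19·t and substitute into x ≡ 7 (mod 8): 19·t ≡ 7 − 18 = -11 (mod 8).
    Reduce coefficients mod 8: 3·t ≡ 5 (mod 8).
    The inverse of 3 mod 8 is 3 (since 3·3 = 9 = 1·8 + 1), so t ≡ 3·5 = 15 ≡ 7 (mod 8).
    Then x = 18 + 19·7 = 151, valid modulo lcm(19, 8) = 152: x ≡ 151 (mod 152).
  Combine with x ≡ 2 (mod 5); new modulus lcm = 760.
    Write x = 151 + 152·t and substitute into x ≡ 2 (mod 5): 152·t ≡ 2 − 151 = -149 (mod 5).
    Reduce coefficients mod 5: 2·t ≡ 1 (mod 5).
    The inverse of 2 mod 5 is 3 (since 2·3 = 6 = 1·5 + 1), so t ≡ 3·1 = 3 ≡ 3 (mod 5).
    Then x = 151 + 152·3 = 607, valid modulo lcm(152, 5) = 760: x ≡ 607 (mod 760).
  Combine with x ≡ 9 (mod 13); new modulus lcm = 9880.
    Write x = 607 + 760·t and substitute into x ≡ 9 (mod 13): 760·t ≡ 9 − 607 = -598 (mod 13).
    Reduce coefficients mod 13: 6·t ≡ 0 (mod 13).
    The inverse of 6 mod 13 is 11 (since 6·11 = 66 = 5·13 + 1), so t ≡ 11·0 = 0 ≡ 0 (mod 13).
    Then x = 607 + 760·0 = 607, valid modulo lcm(760, 13) = 9880: x ≡ 607 (mod 9880).
Verify against each original: 607 mod 19 = 18, 607 mod 8 = 7, 607 mod 5 = 2, 607 mod 13 = 9.

x ≡ 607 (mod 9880).


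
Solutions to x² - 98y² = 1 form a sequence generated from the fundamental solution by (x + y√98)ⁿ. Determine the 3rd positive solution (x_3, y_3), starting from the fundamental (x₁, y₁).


Step 1: Find the fundamental solution (x₁, y₁) of x² - 98y² = 1.
  Expand √98 as a continued fraction. a₀ = ⌊√98⌋ = 9; iterate m_{k+1} = d_k·a_k − m_k, d_{k+1} = (98 − m_{k+1}²)/d_k, a_{k+1} = ⌊(a₀ + m_{k+1})/d_{k+1}⌋ (starting m₀ = 0, d₀ = 1), with convergents p_k = a_k·p_{k-1} + p_{k-2}, q_k = a_k·q_{k-1} + q_{k-2} (p₋₁ = 1, q₋₁ = 0):
  k = 0: a₀ = 9; p₀/q₀ = 9/1; p₀² − 98·q₀² = 81 − 98 = -17.
  k = 1: m = 9, d = 17, a = ⌊(9 + 9)/17⌋ = 1; p/q = (1·9 + 1)/(1·1 + 0) = 10/1; p² − 98·q² = 100 − 98 = 2.
  k = 2: m = 8, d = 2, a = ⌊(9 + 8)/2⌋ = 8; p/q = (8·10 + 9)/(8·1 + 1) = 89/9; p² − 98·q² = 7921 − 7938 = -17.
  k = 3: m = 8, d = 17, a = ⌊(9 + 8)/17⌋ = 1; p/q = (1·89 + 10)/(1·9 + 1) = 99/10; p² − 98·q² = 9801 − 9800 = 1.
  The first convergent with p² − 98·q² = 1 gives the fundamental solution (x₁, y₁) = (99, 10).
Step 2: Apply the recurrence (x_{n+1}, y_{n+1}) = (x₁x_n + 98y₁y_n, x₁y_n + y₁x_n) repeatedly.
  From (x_1, y_1) = (99, 10): x_2 = 99·99 + 98·10·10 = 19601; y_2 = 99·10 + 10·99 = 1980.
  From (x_2, y_2) = (19601, 1980): x_3 = 99·19601 + 98·10·1980 = 3880899; y_3 = 99·1980 + 10·19601 = 392030.
Step 3: Verify x_3² - 98·y_3² = 15061377048201 - 15061377048200 = 1 (should be 1). ✓

(x_1, y_1) = (99, 10); (x_3, y_3) = (3880899, 392030).


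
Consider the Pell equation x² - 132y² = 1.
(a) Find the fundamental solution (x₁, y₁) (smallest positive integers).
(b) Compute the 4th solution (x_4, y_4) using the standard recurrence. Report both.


Step 1: Find the fundamental solution (x₁, y₁) of x² - 132y² = 1.
  Expand √132 as a continued fraction. a₀ = ⌊√132⌋ = 11; iterate m_{k+1} = d_k·a_k − m_k, d_{k+1} = (132 − m_{k+1}²)/d_k, a_{k+1} = ⌊(a₀ + m_{k+1})/d_{k+1}⌋ (starting m₀ = 0, d₀ = 1), with convergents p_k = a_k·p_{k-1} + p_{k-2}, q_k = a_k·q_{k-1} + q_{k-2} (p₋₁ = 1, q₋₁ = 0):
  k = 0: a₀ = 11; p₀/q₀ = 11/1; p₀² − 132·q₀² = 121 − 132 = -11.
  k = 1: m = 11, d = 11, a = ⌊(11 + 11)/11⌋ = 2; p/q = (2·11 + 1)/(2·1 + 0) = 23/2; p² − 132·q² = 529 − 528 = 1.
  The first convergent with p² − 132·q² = 1 gives the fundamental solution (x₁, y₁) = (23, 2).
Step 2: Apply the recurrence (x_{n+1}, y_{n+1}) = (x₁x_n + 132y₁y_n, x₁y_n + y₁x_n) repeatedly.
  From (x_1, y_1) = (23, 2): x_2 = 23·23 + 132·2·2 = 1057; y_2 = 23·2 + 2·23 = 92.
  From (x_2, y_2) = (1057, 92): x_3 = 23·1057 + 132·2·92 = 48599; y_3 = 23·92 + 2·1057 = 4230.
  From (x_3, y_3) = (48599, 4230): x_4 = 23·48599 + 132·2·4230 = 2234497; y_4 = 23·4230 + 2·48599 = 194488.
Step 3: Verify x_4² - 132·y_4² = 4992976843009 - 4992976843008 = 1 (should be 1). ✓

(x_1, y_1) = (23, 2); (x_4, y_4) = (2234497, 194488).


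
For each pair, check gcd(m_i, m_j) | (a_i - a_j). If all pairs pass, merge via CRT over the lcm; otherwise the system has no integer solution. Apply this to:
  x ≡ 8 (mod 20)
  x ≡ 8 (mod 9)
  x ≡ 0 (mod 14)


Moduli 20, 9, 14 are not pairwise coprime, so CRT works modulo lcm(m_i) when all pairwise compatibility conditions hold.
Pairwise compatibility: gcd(m_i, m_j) must divide a_i - a_j for every pair.
Merge one congruence at a time:
  Start: x ≡ 8 (mod 20).
  Combine with x ≡ 8 (mod 9): gcd(20, 9) = 1; 8 - 8 = 0, which IS divisible by 1, so compatible.
    Write x = 8 + 20·t and substitute into x ≡ 8 (mod 9): 20·t ≡ 8 − 8 = 0 (mod 9).
    Reduce coefficients mod 9: 2·t ≡ 0 (mod 9).
    The inverse of 2 mod 9 is 5 (since 2·5 = 10 = 1·9 + 1), so t ≡ 5·0 = 0 ≡ 0 (mod 9).
    Then x = 8 + 20·0 = 8, valid modulo lcm(20, 9) = 180: x ≡ 8 (mod 180).
  Combine with x ≡ 0 (mod 14): gcd(180, 14) = 2; 0 - 8 = -8, which IS divisible by 2, so compatible.
    Write x = 8 + 180·t and substitute into x ≡ 0 (mod 14): 180·t ≡ 0 − 8 = -8 (mod 14).
    Divide the congruence (and modulus) by g = 2: 90·t ≡ -4 (mod 7).
    Reduce coefficients mod 7: 6·t ≡ 3 (mod 7).
    The inverse of 6 mod 7 is 6 (since 6·6 = 36 = 5·7 + 1), so t ≡ 6·3 = 18 ≡ 4 (mod 7).
    Then x = 8 + 180·4 = 728, valid modulo lcm(180, 14) = 1260: x ≡ 728 (mod 1260).
Verify: 728 mod 20 = 8, 728 mod 9 = 8, 728 mod 14 = 0.

x ≡ 728 (mod 1260).


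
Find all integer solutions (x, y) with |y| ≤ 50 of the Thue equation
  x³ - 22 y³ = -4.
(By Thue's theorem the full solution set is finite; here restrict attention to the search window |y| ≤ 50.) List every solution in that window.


The equation is x³ - 22y³ = -4. For fixed y, x³ = 22·y³ − 4, so a solution requires the RHS to be a perfect cube.
Strategy: iterate y from -50 to 50, compute RHS = 22·y³ − 4, and check whether it is a (positive or negative) perfect cube.
Check small values of y:
  y = 0: RHS = -4 is not a perfect cube.
  y = 1: RHS = 18 is not a perfect cube.
  y = -1: RHS = -26 is not a perfect cube.
  y = 2: RHS = 172 is not a perfect cube.
  y = -2: RHS = -180 is not a perfect cube.
  y = 3: RHS = 590 is not a perfect cube.
  y = -3: RHS = -598 is not a perfect cube.
Continuing the search up to |y| = 50 finds no solutions either.
No (x, y) in the scanned range satisfies the equation.

No integer solutions with |y| ≤ 50.


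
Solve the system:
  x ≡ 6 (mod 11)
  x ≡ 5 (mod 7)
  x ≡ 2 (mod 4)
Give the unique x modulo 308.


Moduli 11, 7, 4 are pairwise coprime; by CRT there is a unique solution modulo M = 11 · 7 · 4 = 308.
Solve pairwise, accumulating the modulus:
  Start with x ≡ 6 (mod 11).
  Combine with x ≡ 5 (mod 7): since gcd(11, 7) = 1, we get a unique residue mod 77.
    Write x = 6 + 11·t and substitute into x ≡ 5 (mod 7): 11·t ≡ 5 − 6 = -1 (mod 7).
    Reduce coefficients mod 7: 4·t ≡ 6 (mod 7).
    The inverse of 4 mod 7 is 2 (since 4·2 = 8 = 1·7 + 1), so t ≡ 2·6 = 12 ≡ 5 (mod 7).
    Then x = 6 + 11·5 = 61, valid modulo lcm(11, 7) = 77: x ≡ 61 (mod 77).
  Combine with x ≡ 2 (mod 4): since gcd(77, 4) = 1, we get a unique residue mod 308.
    Write x = 61 + 77·t and substitute into x ≡ 2 (mod 4): 77·t ≡ 2 − 61 = -59 (mod 4).
    Reduce coefficients mod 4: 1·t ≡ 1 (mod 4).
    So t ≡ 1 (mod 4).
    Then x = 61 + 77·1 = 138, valid modulo lcm(77, 4) = 308: x ≡ 138 (mod 308).
Verify: 138 mod 11 = 6 ✓, 138 mod 7 = 5 ✓, 138 mod 4 = 2 ✓.

x ≡ 138 (mod 308).


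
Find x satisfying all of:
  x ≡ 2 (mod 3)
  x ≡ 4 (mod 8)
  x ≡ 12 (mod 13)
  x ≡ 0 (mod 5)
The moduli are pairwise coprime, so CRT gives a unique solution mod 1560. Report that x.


Product of moduli M = 3 · 8 · 13 · 5 = 1560.
Merge one congruence at a time:
  Start: x ≡ 2 (mod 3).
  Combine with x ≡ 4 (mod 8); new modulus lcm = 24.
    Write x = 2 + 3·t and substitute into x ≡ 4 (mod 8): 3·t ≡ 4 − 2 = 2 (mod 8).
    The inverse of 3 mod 8 is 3 (since 3·3 = 9 = 1·8 + 1), so t ≡ 3·2 = 6 ≡ 6 (mod 8).
    Then x = 2 + 3·6 = 20, valid modulo lcm(3, 8) = 24: x ≡ 20 (mod 24).
  Combine with x ≡ 12 (mod 13); new modulus lcm = 312.
    Write x = 20 + 24·t and substitute into x ≡ 12 (mod 13): 24·t ≡ 12 − 20 = -8 (mod 13).
    Reduce coefficients mod 13: 11·t ≡ 5 (mod 13).
    The inverse of 11 mod 13 is 6 (since 11·6 = 66 = 5·13 + 1), so t ≡ 6·5 = 30 ≡ 4 (mod 13).
    Then x = 20 + 24·4 = 116, valid modulo lcm(24, 13) = 312: x ≡ 116 (mod 312).
  Combine with x ≡ 0 (mod 5); new modulus lcm = 1560.
    Write x = 116 + 312·t and substitute into x ≡ 0 (mod 5): 312·t ≡ 0 − 116 = -116 (mod 5).
    Reduce coefficients mod 5: 2·t ≡ 4 (mod 5).
    The inverse of 2 mod 5 is 3 (since 2·3 = 6 = 1·5 + 1), so t ≡ 3·4 = 12 ≡ 2 (mod 5).
    Then x = 116 + 312·2 = 740, valid modulo lcm(312, 5) = 1560: x ≡ 740 (mod 1560).
Verify against each original: 740 mod 3 = 2, 740 mod 8 = 4, 740 mod 13 = 12, 740 mod 5 = 0.

x ≡ 740 (mod 1560).


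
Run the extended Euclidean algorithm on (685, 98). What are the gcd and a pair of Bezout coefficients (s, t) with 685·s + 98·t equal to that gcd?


Euclidean algorithm on (685, 98) — divide until remainder is 0:
  685 = 6 · 98 + 97
  98 = 1 · 97 + 1
  97 = 97 · 1 + 0
gcd(685, 98) = 1.
Track Bezout coefficients alongside the remainders: start with r₀ = 685 = a·1 + b·0 (s = 1, t = 0) and r₁ = 98 = a·0 + b·1 (s = 0, t = 1); each new remainder r_{k+1} = r_{k-1} − q_k·r_k inherits s_{k+1} = s_{k-1} − q_k·s_k, t_{k+1} = t_{k-1} − q_k·t_k, so r_k = a·s_k + b·t_k at every step:
  q = 6: r = 97, s = 1 − 6·0 = 1, t = 0 − 6·1 = -6  (check: 685·1 + 98·(-6) = 97)
  q = 1: r = 1, s = 0 − 1·1 = -1, t = 1 − 1·(-6) = 7  (check: 685·(-1) + 98·7 = 1)
The row with r = 1 (the gcd) gives the Bezout coefficients s = -1, t = 7.
Result: 685 · (-1) + 98 · (7) = 1.

gcd(685, 98) = 1; s = -1, t = 7 (check: 685·(-1) + 98·7 = 1).


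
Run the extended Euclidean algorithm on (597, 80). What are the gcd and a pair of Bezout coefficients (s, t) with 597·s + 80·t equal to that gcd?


Euclidean algorithm on (597, 80) — divide until remainder is 0:
  597 = 7 · 80 + 37
  80 = 2 · 37 + 6
  37 = 6 · 6 + 1
  6 = 6 · 1 + 0
gcd(597, 80) = 1.
Track Bezout coefficients alongside the remainders: start with r₀ = 597 = a·1 + b·0 (s = 1, t = 0) and r₁ = 80 = a·0 + b·1 (s = 0, t = 1); each new remainder r_{k+1} = r_{k-1} − q_k·r_k inherits s_{k+1} = s_{k-1} − q_k·s_k, t_{k+1} = t_{k-1} − q_k·t_k, so r_k = a·s_k + b·t_k at every step:
  q = 7: r = 37, s = 1 − 7·0 = 1, t = 0 − 7·1 = -7  (check: 597·1 + 80·(-7) = 37)
  q = 2: r = 6, s = 0 − 2·1 = -2, t = 1 − 2·(-7) = 15  (check: 597·(-2) + 80·15 = 6)
  q = 6: r = 1, s = 1 − 6·(-2) = 13, t = -7 − 6·15 = -97  (check: 597·13 + 80·(-97) = 1)
The row with r = 1 (the gcd) gives the Bezout coefficients s = 13, t = -97.
Result: 597 · (13) + 80 · (-97) = 1.

gcd(597, 80) = 1; s = 13, t = -97 (check: 597·13 + 80·(-97) = 1).


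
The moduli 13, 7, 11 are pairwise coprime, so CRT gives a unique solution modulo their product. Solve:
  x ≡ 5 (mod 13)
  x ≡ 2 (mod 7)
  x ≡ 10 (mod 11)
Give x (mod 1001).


Moduli 13, 7, 11 are pairwise coprime; by CRT there is a unique solution modulo M = 13 · 7 · 11 = 1001.
Solve pairwise, accumulating the modulus:
  Start with x ≡ 5 (mod 13).
  Combine with x ≡ 2 (mod 7): since gcd(13, 7) = 1, we get a unique residue mod 91.
    Write x = 5 + 13·t and substitute into x ≡ 2 (mod 7): 13·t ≡ 2 − 5 = -3 (mod 7).
    Reduce coefficients mod 7: 6·t ≡ 4 (mod 7).
    The inverse of 6 mod 7 is 6 (since 6·6 = 36 = 5·7 + 1), so t ≡ 6·4 = 24 ≡ 3 (mod 7).
    Then x = 5 + 13·3 = 44, valid modulo lcm(13, 7) = 91: x ≡ 44 (mod 91).
  Combine with x ≡ 10 (mod 11): since gcd(91, 11) = 1, we get a unique residue mod 1001.
    Write x = 44 + 91·t and substitute into x ≡ 10 (mod 11): 91·t ≡ 10 − 44 = -34 (mod 11).
    Reduce coefficients mod 11: 3·t ≡ 10 (mod 11).
    The inverse of 3 mod 11 is 4 (since 3·4 = 12 = 1·11 + 1), so t ≡ 4·10 = 40 ≡ 7 (mod 11).
    Then x = 44 + 91·7 = 681, valid modulo lcm(91, 11) = 1001: x ≡ 681 (mod 1001).
Verify: 681 mod 13 = 5 ✓, 681 mod 7 = 2 ✓, 681 mod 11 = 10 ✓.

x ≡ 681 (mod 1001).


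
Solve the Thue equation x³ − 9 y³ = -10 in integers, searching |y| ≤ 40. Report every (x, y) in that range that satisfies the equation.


The equation is x³ - 9y³ = -10. For fixed y, x³ = 9·y³ − 10, so a solution requires the RHS to be a perfect cube.
Strategy: iterate y from -40 to 40, compute RHS = 9·y³ − 10, and check whether it is a (positive or negative) perfect cube.
Check small values of y:
  y = 0: RHS = -10 is not a perfect cube.
  y = 1: RHS = -1 = (-1)³ ⇒ x = -1 works.
  y = -1: RHS = -19 is not a perfect cube.
  y = 2: RHS = 62 is not a perfect cube.
  y = -2: RHS = -82 is not a perfect cube.
  y = 3: RHS = 233 is not a perfect cube.
  y = -3: RHS = -253 is not a perfect cube.
Continuing the search up to |y| = 40 finds no further solutions beyond those listed.
Collected solutions: (-1, 1).

Solutions (with |y| ≤ 40): (-1, 1).


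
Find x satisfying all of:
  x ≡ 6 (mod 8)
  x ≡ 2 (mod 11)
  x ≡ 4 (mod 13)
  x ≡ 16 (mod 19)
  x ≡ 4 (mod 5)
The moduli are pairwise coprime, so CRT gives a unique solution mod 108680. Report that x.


Product of moduli M = 8 · 11 · 13 · 19 · 5 = 108680.
Merge one congruence at a time:
  Start: x ≡ 6 (mod 8).
  Combine with x ≡ 2 (mod 11); new modulus lcm = 88.
    Write x = 6 + 8·t and substitute into x ≡ 2 (mod 11): 8·t ≡ 2 − 6 = -4 (mod 11).
    Reduce coefficients mod 11: 8·t ≡ 7 (mod 11).
    The inverse of 8 mod 11 is 7 (since 8·7 = 56 = 5·11 + 1), so t ≡ 7·7 = 49 ≡ 5 (mod 11).
    Then x = 6 + 8·5 = 46, valid modulo lcm(8, 11) = 88: x ≡ 46 (mod 88).
  Combine with x ≡ 4 (mod 13); new modulus lcm = 1144.
    Write x = 46 + 88·t and substitute into x ≡ 4 (mod 13): 88·t ≡ 4 − 46 = -42 (mod 13).
    Reduce coefficients mod 13: 10·t ≡ 10 (mod 13).
    The inverse of 10 mod 13 is 4 (since 10·4 = 40 = 3·13 + 1), so t ≡ 4·10 = 40 ≡ 1 (mod 13).
    Then x = 46 + 88·1 = 134, valid modulo lcm(88, 13) = 1144: x ≡ 134 (mod 1144).
  Combine with x ≡ 16 (mod 19); new modulus lcm = 21736.
    Write x = 134 + 1144·t and substitute into x ≡ 16 (mod 19): 1144·t ≡ 16 − 134 = -118 (mod 19).
    Reduce coefficients mod 19: 4·t ≡ 15 (mod 19).
    The inverse of 4 mod 19 is 5 (since 4·5 = 20 = 1·19 + 1), so t ≡ 5·15 = 75 ≡ 18 (mod 19).
    Then x = 134 + 1144·18 = 20726, valid modulo lcm(1144, 19) = 21736: x ≡ 20726 (mod 21736).
  Combine with x ≡ 4 (mod 5); new modulus lcm = 108680.
    Write x = 20726 + 21736·t and substitute into x ≡ 4 (mod 5): 21736·t ≡ 4 − 20726 = -20722 (mod 5).
    Reduce coefficients mod 5: 1·t ≡ 3 (mod 5).
    So t ≡ 3 (mod 5).
    Then x = 20726 + 21736·3 = 85934, valid modulo lcm(21736, 5) = 108680: x ≡ 85934 (mod 108680).
Verify against each original: 85934 mod 8 = 6, 85934 mod 11 = 2, 85934 mod 13 = 4, 85934 mod 19 = 16, 85934 mod 5 = 4.

x ≡ 85934 (mod 108680).


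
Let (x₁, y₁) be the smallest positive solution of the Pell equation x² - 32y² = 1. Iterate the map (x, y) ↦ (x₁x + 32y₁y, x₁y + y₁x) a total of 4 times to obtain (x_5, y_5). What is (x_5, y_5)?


Step 1: Find the fundamental solution (x₁, y₁) of x² - 32y² = 1.
  Expand √32 as a continued fraction. a₀ = ⌊√32⌋ = 5; iterate m_{k+1} = d_k·a_k − m_k, d_{k+1} = (32 − m_{k+1}²)/d_k, a_{k+1} = ⌊(a₀ + m_{k+1})/d_{k+1}⌋ (starting m₀ = 0, d₀ = 1), with convergents p_k = a_k·p_{k-1} + p_{k-2}, q_k = a_k·q_{k-1} + q_{k-2} (p₋₁ = 1, q₋₁ = 0):
  k = 0: a₀ = 5; p₀/q₀ = 5/1; p₀² − 32·q₀² = 25 − 32 = -7.
  k = 1: m = 5, d = 7, a = ⌊(5 + 5)/7⌋ = 1; p/q = (1·5 + 1)/(1·1 + 0) = 6/1; p² − 32·q² = 36 − 32 = 4.
  k = 2: m = 2, d = 4, a = ⌊(5 + 2)/4⌋ = 1; p/q = (1·6 + 5)/(1·1 + 1) = 11/2; p² − 32·q² = 121 − 128 = -7.
  k = 3: m = 2, d = 7, a = ⌊(5 + 2)/7⌋ = 1; p/q = (1·11 + 6)/(1·2 + 1) = 17/3; p² − 32·q² = 289 − 288 = 1.
  The first convergent with p² − 32·q² = 1 gives the fundamental solution (x₁, y₁) = (17, 3).
Step 2: Apply the recurrence (x_{n+1}, y_{n+1}) = (x₁x_n + 32y₁y_n, x₁y_n + y₁x_n) repeatedly.
  From (x_1, y_1) = (17, 3): x_2 = 17·17 + 32·3·3 = 577; y_2 = 17·3 + 3·17 = 102.
  From (x_2, y_2) = (577, 102): x_3 = 17·577 + 32·3·102 = 19601; y_3 = 17·102 + 3·577 = 3465.
  From (x_3, y_3) = (19601, 3465): x_4 = 17·19601 + 32·3·3465 = 665857; y_4 = 17·3465 + 3·19601 = 117708.
  From (x_4, y_4) = (665857, 117708): x_5 = 17·665857 + 32·3·117708 = 22619537; y_5 = 17·117708 + 3·665857 = 3998607.
Step 3: Verify x_5² - 32·y_5² = 511643454094369 - 511643454094368 = 1 (should be 1). ✓

(x_1, y_1) = (17, 3); (x_5, y_5) = (22619537, 3998607).


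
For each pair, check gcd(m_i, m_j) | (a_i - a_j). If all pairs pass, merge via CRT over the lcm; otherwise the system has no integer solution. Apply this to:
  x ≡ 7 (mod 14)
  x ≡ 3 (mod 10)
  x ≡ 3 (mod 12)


Moduli 14, 10, 12 are not pairwise coprime, so CRT works modulo lcm(m_i) when all pairwise compatibility conditions hold.
Pairwise compatibility: gcd(m_i, m_j) must divide a_i - a_j for every pair.
Merge one congruence at a time:
  Start: x ≡ 7 (mod 14).
  Combine with x ≡ 3 (mod 10): gcd(14, 10) = 2; 3 - 7 = -4, which IS divisible by 2, so compatible.
    Write x = 7 + 14·t and substitute into x ≡ 3 (mod 10): 14·t ≡ 3 − 7 = -4 (mod 10).
    Divide the congruence (and modulus) by g = 2: 7·t ≡ -2 (mod 5).
    Reduce coefficients mod 5: 2·t ≡ 3 (mod 5).
    The inverse of 2 mod 5 is 3 (since 2·3 = 6 = 1·5 + 1), so t ≡ 3·3 = 9 ≡ 4 (mod 5).
    Then x = 7 + 14·4 = 63, valid modulo lcm(14, 10) = 70: x ≡ 63 (mod 70).
  Combine with x ≡ 3 (mod 12): gcd(70, 12) = 2; 3 - 63 = -60, which IS divisible by 2, so compatible.
    Write x = 63 + 70·t and substitute into x ≡ 3 (mod 12): 70·t ≡ 3 − 63 = -60 (mod 12).
    Divide the congruence (and modulus) by g = 2: 35·t ≡ -30 (mod 6).
    Reduce coefficients mod 6: 5·t ≡ 0 (mod 6).
    The inverse of 5 mod 6 is 5 (since 5·5 = 25 = 4·6 + 1), so t ≡ 5·0 = 0 ≡ 0 (mod 6).
    Then x = 63 + 70·0 = 63, valid modulo lcm(70, 12) = 420: x ≡ 63 (mod 420).
Verify: 63 mod 14 = 7, 63 mod 10 = 3, 63 mod 12 = 3.

x ≡ 63 (mod 420).


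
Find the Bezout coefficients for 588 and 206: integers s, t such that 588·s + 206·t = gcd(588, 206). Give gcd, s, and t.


Euclidean algorithm on (588, 206) — divide until remainder is 0:
  588 = 2 · 206 + 176
  206 = 1 · 176 + 30
  176 = 5 · 30 + 26
  30 = 1 · 26 + 4
  26 = 6 · 4 + 2
  4 = 2 · 2 + 0
gcd(588, 206) = 2.
Track Bezout coefficients alongside the remainders: start with r₀ = 588 = a·1 + b·0 (s = 1, t = 0) and r₁ = 206 = a·0 + b·1 (s = 0, t = 1); each new remainder r_{k+1} = r_{k-1} − q_k·r_k inherits s_{k+1} = s_{k-1} − q_k·s_k, t_{k+1} = t_{k-1} − q_k·t_k, so r_k = a·s_k + b·t_k at every step:
  q = 2: r = 176, s = 1 − 2·0 = 1, t = 0 − 2·1 = -2  (check: 588·1 + 206·(-2) = 176)
  q = 1: r = 30, s = 0 − 1·1 = -1, t = 1 − 1·(-2) = 3  (check: 588·(-1) + 206·3 = 30)
  q = 5: r = 26, s = 1 − 5·(-1) = 6, t = -2 − 5·3 = -17  (check: 588·6 + 206·(-17) = 26)
  q = 1: r = 4, s = -1 − 1·6 = -7, t = 3 − 1·(-17) = 20  (check: 588·(-7) + 206·20 = 4)
  q = 6: r = 2, s = 6 − 6·(-7) = 48, t = -17 − 6·20 = -137  (check: 588·48 + 206·(-137) = 2)
The row with r = 2 (the gcd) gives the Bezout coefficients s = 48, t = -137.
Result: 588 · (48) + 206 · (-137) = 2.

gcd(588, 206) = 2; s = 48, t = -137 (check: 588·48 + 206·(-137) = 2).


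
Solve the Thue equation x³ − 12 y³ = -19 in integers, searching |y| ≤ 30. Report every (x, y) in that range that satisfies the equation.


The equation is x³ - 12y³ = -19. For fixed y, x³ = 12·y³ − 19, so a solution requires the RHS to be a perfect cube.
Strategy: iterate y from -30 to 30, compute RHS = 12·y³ − 19, and check whether it is a (positive or negative) perfect cube.
Check small values of y:
  y = 0: RHS = -19 is not a perfect cube.
  y = 1: RHS = -7 is not a perfect cube.
  y = -1: RHS = -31 is not a perfect cube.
  y = 2: RHS = 77 is not a perfect cube.
  y = -2: RHS = -115 is not a perfect cube.
  y = 3: RHS = 305 is not a perfect cube.
  y = -3: RHS = -343 = (-7)³ ⇒ x = -7 works.
Continuing the search up to |y| = 30 finds no further solutions beyond those listed.
Collected solutions: (-7, -3).

Solutions (with |y| ≤ 30): (-7, -3).


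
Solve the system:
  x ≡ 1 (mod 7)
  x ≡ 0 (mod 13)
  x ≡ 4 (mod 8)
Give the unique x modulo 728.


Moduli 7, 13, 8 are pairwise coprime; by CRT there is a unique solution modulo M = 7 · 13 · 8 = 728.
Solve pairwise, accumulating the modulus:
  Start with x ≡ 1 (mod 7).
  Combine with x ≡ 0 (mod 13): since gcd(7, 13) = 1, we get a unique residue mod 91.
    Write x = 1 + 7·t and substitute into x ≡ 0 (mod 13): 7·t ≡ 0 − 1 = -1 (mod 13).
    Reduce coefficients mod 13: 7·t ≡ 12 (mod 13).
    The inverse of 7 mod 13 is 2 (since 7·2 = 14 = 1·13 + 1), so t ≡ 2·12 = 24 ≡ 11 (mod 13).
    Then x = 1 + 7·11 = 78, valid modulo lcm(7, 13) = 91: x ≡ 78 (mod 91).
  Combine with x ≡ 4 (mod 8): since gcd(91, 8) = 1, we get a unique residue mod 728.
    Write x = 78 + 91·t and substitute into x ≡ 4 (mod 8): 91·t ≡ 4 − 78 = -74 (mod 8).
    Reduce coefficients mod 8: 3·t ≡ 6 (mod 8).
    The inverse of 3 mod 8 is 3 (since 3·3 = 9 = 1·8 + 1), so t ≡ 3·6 = 18 ≡ 2 (mod 8).
    Then x = 78 + 91·2 = 260, valid modulo lcm(91, 8) = 728: x ≡ 260 (mod 728).
Verify: 260 mod 7 = 1 ✓, 260 mod 13 = 0 ✓, 260 mod 8 = 4 ✓.

x ≡ 260 (mod 728).


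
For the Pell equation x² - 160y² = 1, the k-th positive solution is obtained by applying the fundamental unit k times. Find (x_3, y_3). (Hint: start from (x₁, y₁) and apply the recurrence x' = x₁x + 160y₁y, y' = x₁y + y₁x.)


Step 1: Find the fundamental solution (x₁, y₁) of x² - 160y² = 1.
  Expand √160 as a continued fraction. a₀ = ⌊√160⌋ = 12; iterate m_{k+1} = d_k·a_k − m_k, d_{k+1} = (160 − m_{k+1}²)/d_k, a_{k+1} = ⌊(a₀ + m_{k+1})/d_{k+1}⌋ (starting m₀ = 0, d₀ = 1), with convergents p_k = a_k·p_{k-1} + p_{k-2}, q_k = a_k·q_{k-1} + q_{k-2} (p₋₁ = 1, q₋₁ = 0):
  k = 0: a₀ = 12; p₀/q₀ = 12/1; p₀² − 160·q₀² = 144 − 160 = -16.
  k = 1: m = 12, d = 16, a = ⌊(12 + 12)/16⌋ = 1; p/q = (1·12 + 1)/(1·1 + 0) = 13/1; p² − 160·q² = 169 − 160 = 9.
  k = 2: m = 4, d = 9, a = ⌊(12 + 4)/9⌋ = 1; p/q = (1·13 + 12)/(1·1 + 1) = 25/2; p² − 160·q² = 625 − 640 = -15.
  k = 3: m = 5, d = 15, a = ⌊(12 + 5)/15⌋ = 1; p/q = (1·25 + 13)/(1·2 + 1) = 38/3; p² − 160·q² = 1444 − 1440 = 4.
  k = 4: m = 10, d = 4, a = ⌊(12 + 10)/4⌋ = 5; p/q = (5·38 + 25)/(5·3 + 2) = 215/17; p² − 160·q² = 46225 − 46240 = -15.
  k = 5: m = 10, d = 15, a = ⌊(12 + 10)/15⌋ = 1; p/q = (1·215 + 38)/(1·17 + 3) = 253/20; p² − 160·q² = 64009 − 64000 = 9.
  k = 6: m = 5, d = 9, a = ⌊(12 + 5)/9⌋ = 1; p/q = (1·253 + 215)/(1·20 + 17) = 468/37; p² − 160·q² = 219024 − 219040 = -16.
  k = 7: m = 4, d = 16, a = ⌊(12 + 4)/16⌋ = 1; p/q = (1·468 + 253)/(1·37 + 20) = 721/57; p² − 160·q² = 519841 − 519840 = 1.
  The first convergent with p² − 160·q² = 1 gives the fundamental solution (x₁, y₁) = (721, 57).
Step 2: Apply the recurrence (x_{n+1}, y_{n+1}) = (x₁x_n + 160y₁y_n, x₁y_n + y₁x_n) repeatedly.
  From (x_1, y_1) = (721, 57): x_2 = 721·721 + 160·57·57 = 1039681; y_2 = 721·57 + 57·721 = 82194.
  From (x_2, y_2) = (1039681, 82194): x_3 = 721·1039681 + 160·57·82194 = 1499219281; y_3 = 721·82194 + 57·1039681 = 118523691.
Step 3: Verify x_3² - 160·y_3² = 2247658452522156961 - 2247658452522156960 = 1 (should be 1). ✓

(x_1, y_1) = (721, 57); (x_3, y_3) = (1499219281, 118523691).


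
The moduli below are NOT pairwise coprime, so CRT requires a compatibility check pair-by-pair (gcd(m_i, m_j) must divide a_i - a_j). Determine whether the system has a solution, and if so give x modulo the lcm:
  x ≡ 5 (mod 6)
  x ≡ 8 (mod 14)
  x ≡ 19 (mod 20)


Moduli 6, 14, 20 are not pairwise coprime, so CRT works modulo lcm(m_i) when all pairwise compatibility conditions hold.
Pairwise compatibility: gcd(m_i, m_j) must divide a_i - a_j for every pair.
Merge one congruence at a time:
  Start: x ≡ 5 (mod 6).
  Combine with x ≡ 8 (mod 14): gcd(6, 14) = 2, and 8 - 5 = 3 is NOT divisible by 2.
    ⇒ system is inconsistent (no integer solution).

No solution (the system is inconsistent).


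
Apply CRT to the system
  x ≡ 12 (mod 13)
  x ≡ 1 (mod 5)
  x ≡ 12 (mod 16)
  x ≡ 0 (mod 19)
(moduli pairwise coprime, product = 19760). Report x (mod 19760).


Product of moduli M = 13 · 5 · 16 · 19 = 19760.
Merge one congruence at a time:
  Start: x ≡ 12 (mod 13).
  Combine with x ≡ 1 (mod 5); new modulus lcm = 65.
    Write x = 12 + 13·t and substitute into x ≡ 1 (mod 5): 13·t ≡ 1 − 12 = -11 (mod 5).
    Reduce coefficients mod 5: 3·t ≡ 4 (mod 5).
    The inverse of 3 mod 5 is 2 (since 3·2 = 6 = 1·5 + 1), so t ≡ 2·4 = 8 ≡ 3 (mod 5).
    Then x = 12 + 13·3 = 51, valid modulo lcm(13, 5) = 65: x ≡ 51 (mod 65).
  Combine with x ≡ 12 (mod 16); new modulus lcm = 1040.
    Write x = 51 + 65·t and substitute into x ≡ 12 (mod 16): 65·t ≡ 12 − 51 = -39 (mod 16).
    Reduce coefficients mod 16: 1·t ≡ 9 (mod 16).
    So t ≡ 9 (mod 16).
    Then x = 51 + 65·9 = 636, valid modulo lcm(65, 16) = 1040: x ≡ 636 (mod 1040).
  Combine with x ≡ 0 (mod 19); new modulus lcm = 19760.
    Write x = 636 + 1040·t and substitute into x ≡ 0 (mod 19): 1040·t ≡ 0 − 636 = -636 (mod 19).
    Reduce coefficients mod 19: 14·t ≡ 10 (mod 19).
    The inverse of 14 mod 19 is 15 (since 14·15 = 210 = 11·19 + 1), so t ≡ 15·10 = 150 ≡ 17 (mod 19).
    Then x = 636 + 1040·17 = 18316, valid modulo lcm(1040, 19) = 19760: x ≡ 18316 (mod 19760).
Verify against each original: 18316 mod 13 = 12, 18316 mod 5 = 1, 18316 mod 16 = 12, 18316 mod 19 = 0.

x ≡ 18316 (mod 19760).


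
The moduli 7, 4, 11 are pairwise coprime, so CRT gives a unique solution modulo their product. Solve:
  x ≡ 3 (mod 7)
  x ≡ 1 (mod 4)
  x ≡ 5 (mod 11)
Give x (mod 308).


Moduli 7, 4, 11 are pairwise coprime; by CRT there is a unique solution modulo M = 7 · 4 · 11 = 308.
Solve pairwise, accumulating the modulus:
  Start with x ≡ 3 (mod 7).
  Combine with x ≡ 1 (mod 4): since gcd(7, 4) = 1, we get a unique residue mod 28.
    Write x = 3 + 7·t and substitute into x ≡ 1 (mod 4): 7·t ≡ 1 − 3 = -2 (mod 4).
    Reduce coefficients mod 4: 3·t ≡ 2 (mod 4).
    The inverse of 3 mod 4 is 3 (since 3·3 = 9 = 2·4 + 1), so t ≡ 3·2 = 6 ≡ 2 (mod 4).
    Then x = 3 + 7·2 = 17, valid modulo lcm(7, 4) = 28: x ≡ 17 (mod 28).
  Combine with x ≡ 5 (mod 11): since gcd(28, 11) = 1, we get a unique residue mod 308.
    Write x = 17 + 28·t and substitute into x ≡ 5 (mod 11): 28·t ≡ 5 − 17 = -12 (mod 11).
    Reduce coefficients mod 11: 6·t ≡ 10 (mod 11).
    The inverse of 6 mod 11 is 2 (since 6·2 = 12 = 1·11 + 1), so t ≡ 2·10 = 20 ≡ 9 (mod 11).
    Then x = 17 + 28·9 = 269, valid modulo lcm(28, 11) = 308: x ≡ 269 (mod 308).
Verify: 269 mod 7 = 3 ✓, 269 mod 4 = 1 ✓, 269 mod 11 = 5 ✓.

x ≡ 269 (mod 308).


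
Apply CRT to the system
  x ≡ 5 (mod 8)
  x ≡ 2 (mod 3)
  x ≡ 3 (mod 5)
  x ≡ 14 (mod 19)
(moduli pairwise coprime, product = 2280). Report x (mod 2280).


Product of moduli M = 8 · 3 · 5 · 19 = 2280.
Merge one congruence at a time:
  Start: x ≡ 5 (mod 8).
  Combine with x ≡ 2 (mod 3); new modulus lcm = 24.
    Write x = 5 + 8·t and substitute into x ≡ 2 (mod 3): 8·t ≡ 2 − 5 = -3 (mod 3).
    Reduce coefficients mod 3: 2·t ≡ 0 (mod 3).
    The inverse of 2 mod 3 is 2 (since 2·2 = 4 = 1·3 + 1), so t ≡ 2·0 = 0 ≡ 0 (mod 3).
    Then x = 5 + 8·0 = 5, valid modulo lcm(8, 3) = 24: x ≡ 5 (mod 24).
  Combine with x ≡ 3 (mod 5); new modulus lcm = 120.
    Write x = 5 + 24·t and substitute into x ≡ 3 (mod 5): 24·t ≡ 3 − 5 = -2 (mod 5).
    Reduce coefficients mod 5: 4·t ≡ 3 (mod 5).
    The inverse of 4 mod 5 is 4 (since 4·4 = 16 = 3·5 + 1), so t ≡ 4·3 = 12 ≡ 2 (mod 5).
    Then x = 5 + 24·2 = 53, valid modulo lcm(24, 5) = 120: x ≡ 53 (mod 120).
  Combine with x ≡ 14 (mod 19); new modulus lcm = 2280.
    Write x = 53 + 120·t and substitute into x ≡ 14 (mod 19): 120·t ≡ 14 − 53 = -39 (mod 19).
    Reduce coefficients mod 19: 6·t ≡ 18 (mod 19).
    The inverse of 6 mod 19 is 16 (since 6·16 = 96 = 5·19 + 1), so t ≡ 16·18 = 288 ≡ 3 (mod 19).
    Then x = 53 + 120·3 = 413, valid modulo lcm(120, 19) = 2280: x ≡ 413 (mod 2280).
Verify against each original: 413 mod 8 = 5, 413 mod 3 = 2, 413 mod 5 = 3, 413 mod 19 = 14.

x ≡ 413 (mod 2280).


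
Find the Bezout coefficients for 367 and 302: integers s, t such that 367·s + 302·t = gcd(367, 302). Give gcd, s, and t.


Euclidean algorithm on (367, 302) — divide until remainder is 0:
  367 = 1 · 302 + 65
  302 = 4 · 65 + 42
  65 = 1 · 42 + 23
  42 = 1 · 23 + 19
  23 = 1 · 19 + 4
  19 = 4 · 4 + 3
  4 = 1 · 3 + 1
  3 = 3 · 1 + 0
gcd(367, 302) = 1.
Track Bezout coefficients alongside the remainders: start with r₀ = 367 = a·1 + b·0 (s = 1, t = 0) and r₁ = 302 = a·0 + b·1 (s = 0, t = 1); each new remainder r_{k+1} = r_{k-1} − q_k·r_k inherits s_{k+1} = s_{k-1} − q_k·s_k, t_{k+1} = t_{k-1} − q_k·t_k, so r_k = a·s_k + b·t_k at every step:
  q = 1: r = 65, s = 1 − 1·0 = 1, t = 0 − 1·1 = -1  (check: 367·1 + 302·(-1) = 65)
  q = 4: r = 42, s = 0 − 4·1 = -4, t = 1 − 4·(-1) = 5  (check: 367·(-4) + 302·5 = 42)
  q = 1: r = 23, s = 1 − 1·(-4) = 5, t = -1 − 1·5 = -6  (check: 367·5 + 302·(-6) = 23)
  q = 1: r = 19, s = -4 − 1·5 = -9, t = 5 − 1·(-6) = 11  (check: 367·(-9) + 302·11 = 19)
  q = 1: r = 4, s = 5 − 1·(-9) = 14, t = -6 − 1·11 = -17  (check: 367·14 + 302·(-17) = 4)
  q = 4: r = 3, s = -9 − 4·14 = -65, t = 11 − 4·(-17) = 79  (check: 367·(-65) + 302·79 = 3)
  q = 1: r = 1, s = 14 − 1·(-65) = 79, t = -17 − 1·79 = -96  (check: 367·79 + 302·(-96) = 1)
The row with r = 1 (the gcd) gives the Bezout coefficients s = 79, t = -96.
Result: 367 · (79) + 302 · (-96) = 1.

gcd(367, 302) = 1; s = 79, t = -96 (check: 367·79 + 302·(-96) = 1).


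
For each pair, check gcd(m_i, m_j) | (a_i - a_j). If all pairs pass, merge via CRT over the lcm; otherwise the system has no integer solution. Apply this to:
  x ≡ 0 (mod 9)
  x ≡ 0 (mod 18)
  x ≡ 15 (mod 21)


Moduli 9, 18, 21 are not pairwise coprime, so CRT works modulo lcm(m_i) when all pairwise compatibility conditions hold.
Pairwise compatibility: gcd(m_i, m_j) must divide a_i - a_j for every pair.
Merge one congruence at a time:
  Start: x ≡ 0 (mod 9).
  Combine with x ≡ 0 (mod 18): gcd(9, 18) = 9; 0 - 0 = 0, which IS divisible by 9, so compatible.
    Write x = 0 + 9·t and substitute into x ≡ 0 (mod 18): 9·t ≡ 0 − 0 = 0 (mod 18).
    Divide the congruence (and modulus) by g = 9: 1·t ≡ 0 (mod 2).
    So t ≡ 0 (mod 2).
    Then x = 0 + 9·0 = 0, valid modulo lcm(9, 18) = 18: x ≡ 0 (mod 18).
  Combine with x ≡ 15 (mod 21): gcd(18, 21) = 3; 15 - 0 = 15, which IS divisible by 3, so compatible.
    Write x = 0 + 18·t and substitute into x ≡ 15 (mod 21): 18·t ≡ 15 − 0 = 15 (mod 21).
    Divide the congruence (and modulus) by g = 3: 6·t ≡ 5 (mod 7).
    The inverse of 6 mod 7 is 6 (since 6·6 = 36 = 5·7 + 1), so t ≡ 6·5 = 30 ≡ 2 (mod 7).
    Then x = 0 + 18·2 = 36, valid modulo lcm(18, 21) = 126: x ≡ 36 (mod 126).
Verify: 36 mod 9 = 0, 36 mod 18 = 0, 36 mod 21 = 15.

x ≡ 36 (mod 126).


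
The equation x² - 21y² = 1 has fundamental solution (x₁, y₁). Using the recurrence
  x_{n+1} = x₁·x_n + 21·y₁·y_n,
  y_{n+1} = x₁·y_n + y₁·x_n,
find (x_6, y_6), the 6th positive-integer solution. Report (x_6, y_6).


Step 1: Find the fundamental solution (x₁, y₁) of x² - 21y² = 1.
  Expand √21 as a continued fraction. a₀ = ⌊√21⌋ = 4; iterate m_{k+1} = d_k·a_k − m_k, d_{k+1} = (21 − m_{k+1}²)/d_k, a_{k+1} = ⌊(a₀ + m_{k+1})/d_{k+1}⌋ (starting m₀ = 0, d₀ = 1), with convergents p_k = a_k·p_{k-1} + p_{k-2}, q_k = a_k·q_{k-1} + q_{k-2} (p₋₁ = 1, q₋₁ = 0):
  k = 0: a₀ = 4; p₀/q₀ = 4/1; p₀² − 21·q₀² = 16 − 21 = -5.
  k = 1: m = 4, d = 5, a = ⌊(4 + 4)/5⌋ = 1; p/q = (1·4 + 1)/(1·1 + 0) = 5/1; p² − 21·q² = 25 − 21 = 4.
  k = 2: m = 1, d = 4, a = ⌊(4 + 1)/4⌋ = 1; p/q = (1·5 + 4)/(1·1 + 1) = 9/2; p² − 21·q² = 81 − 84 = -3.
  k = 3: m = 3, d = 3, a = ⌊(4 + 3)/3⌋ = 2; p/q = (2·9 + 5)/(2·2 + 1) = 23/5; p² − 21·q² = 529 − 525 = 4.
  k = 4: m = 3, d = 4, a = ⌊(4 + 3)/4⌋ = 1; p/q = (1·23 + 9)/(1·5 + 2) = 32/7; p² − 21·q² = 1024 − 1029 = -5.
  k = 5: m = 1, d = 5, a = ⌊(4 + 1)/5⌋ = 1; p/q = (1·32 + 23)/(1·7 + 5) = 55/12; p² − 21·q² = 3025 − 3024 = 1.
  The first convergent with p² − 21·q² = 1 gives the fundamental solution (x₁, y₁) = (55, 12).
Step 2: Apply the recurrence (x_{n+1}, y_{n+1}) = (x₁x_n + 21y₁y_n, x₁y_n + y₁x_n) repeatedly.
  From (x_1, y_1) = (55, 12): x_2 = 55·55 + 21·12·12 = 6049; y_2 = 55·12 + 12·55 = 1320.
  From (x_2, y_2) = (6049, 1320): x_3 = 55·6049 + 21·12·1320 = 665335; y_3 = 55·1320 + 12·6049 = 145188.
  From (x_3, y_3) = (665335, 145188): x_4 = 55·665335 + 21·12·145188 = 73180801; y_4 = 55·145188 + 12·665335 = 15969360.
  From (x_4, y_4) = (73180801, 15969360): x_5 = 55·73180801 + 21·12·15969360 = 8049222775; y_5 = 55·15969360 + 12·73180801 = 1756484412.
  From (x_5, y_5) = (8049222775, 1756484412): x_6 = 55·8049222775 + 21·12·1756484412 = 885341324449; y_6 = 55·1756484412 + 12·8049222775 = 193197315960.
Step 3: Verify x_6² - 21·y_6² = 783829260777109485153601 - 783829260777109485153600 = 1 (should be 1). ✓

(x_1, y_1) = (55, 12); (x_6, y_6) = (885341324449, 193197315960).


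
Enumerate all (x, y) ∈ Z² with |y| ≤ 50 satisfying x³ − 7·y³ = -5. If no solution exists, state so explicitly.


The equation is x³ - 7y³ = -5. For fixed y, x³ = 7·y³ − 5, so a solution requires the RHS to be a perfect cube.
Strategy: iterate y from -50 to 50, compute RHS = 7·y³ − 5, and check whether it is a (positive or negative) perfect cube.
Check small values of y:
  y = 0: RHS = -5 is not a perfect cube.
  y = 1: RHS = 2 is not a perfect cube.
  y = -1: RHS = -12 is not a perfect cube.
  y = 2: RHS = 51 is not a perfect cube.
  y = -2: RHS = -61 is not a perfect cube.
  y = 3: RHS = 184 is not a perfect cube.
  y = -3: RHS = -194 is not a perfect cube.
Continuing the search up to |y| = 50 finds no solutions either.
No (x, y) in the scanned range satisfies the equation.

No integer solutions with |y| ≤ 50.


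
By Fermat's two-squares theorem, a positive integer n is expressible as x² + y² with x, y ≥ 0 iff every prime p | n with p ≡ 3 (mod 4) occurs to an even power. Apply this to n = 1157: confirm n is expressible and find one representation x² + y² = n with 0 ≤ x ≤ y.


Step 1: Factor n = 1157 = 13 · 89.
Step 2: Check the mod-4 condition on each prime factor: 13 ≡ 1 (mod 4), exponent 1; 89 ≡ 1 (mod 4), exponent 1.
All primes ≡ 3 (mod 4) appear to even exponent (or don't appear), so by the two-squares theorem n IS expressible as a sum of two squares.
Step 3: Build a representation. Here n = 13 · 89 is a product of primes ≡ 1 (mod 4). Each prime p ≡ 1 (mod 4) is itself a sum of two squares; find a² by testing p − a² for a perfect square:
  13: 13 − 1² = 12, 13 − 2² = 9 = 3² ⇒ 13 = 2² + 3².
  89: 89 − 1² = 88, 89 − 2² = 85, 89 − 3² = 80, 89 − 4² = 73, 89 − 5² = 64 = 8² ⇒ 89 = 5² + 8².
  Combine using the Brahmagupta–Fibonacci identity (a² + b²)(c² + d²) = (ac − bd)² + (ad + bc)² = (ac + bd)² + (ad − bc)²:
  13 · 89 = 1157: from (2² + 3²)(5² + 8²), take (2·5 − 3·8, 2·8 + 3·5) = (10 − 24, 16 + 15) = (-14, 31); dropping signs (only squares matter) gives (14, 31); check 14² + 31² = 196 + 961 = 1157 ✓.
Step 4: Order so x ≤ y and verify: 14² + 31² = 196 + 961 = 1157 = n. ✓

n = 1157 = 14² + 31² (one valid representation with x ≤ y).


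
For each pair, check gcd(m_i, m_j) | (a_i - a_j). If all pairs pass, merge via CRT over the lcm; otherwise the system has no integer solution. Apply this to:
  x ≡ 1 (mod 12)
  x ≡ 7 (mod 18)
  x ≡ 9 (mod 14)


Moduli 12, 18, 14 are not pairwise coprime, so CRT works modulo lcm(m_i) when all pairwise compatibility conditions hold.
Pairwise compatibility: gcd(m_i, m_j) must divide a_i - a_j for every pair.
Merge one congruence at a time:
  Start: x ≡ 1 (mod 12).
  Combine with x ≡ 7 (mod 18): gcd(12, 18) = 6; 7 - 1 = 6, which IS divisible by 6, so compatible.
    Write x = 1 + 12·t and substitute into x ≡ 7 (mod 18): 12·t ≡ 7 − 1 = 6 (mod 18).
    Divide the congruence (and modulus) by g = 6: 2·t ≡ 1 (mod 3).
    The inverse of 2 mod 3 is 2 (since 2·2 = 4 = 1·3 + 1), so t ≡ 2·1 = 2 ≡ 2 (mod 3).
    Then x = 1 + 12·2 = 25, valid modulo lcm(12, 18) = 36: x ≡ 25 (mod 36).
  Combine with x ≡ 9 (mod 14): gcd(36, 14) = 2; 9 - 25 = -16, which IS divisible by 2, so compatible.
    Write x = 25 + 36·t and substitute into x ≡ 9 (mod 14): 36·t ≡ 9 − 25 = -16 (mod 14).
    Divide the congruence (and modulus) by g = 2: 18·t ≡ -8 (mod 7).
    Reduce coefficients mod 7: 4·t ≡ 6 (mod 7).
    The inverse of 4 mod 7 is 2 (since 4·2 = 8 = 1·7 + 1), so t ≡ 2·6 = 12 ≡ 5 (mod 7).
    Then x = 25 + 36·5 = 205, valid modulo lcm(36, 14) = 252: x ≡ 205 (mod 252).
Verify: 205 mod 12 = 1, 205 mod 18 = 7, 205 mod 14 = 9.

x ≡ 205 (mod 252).


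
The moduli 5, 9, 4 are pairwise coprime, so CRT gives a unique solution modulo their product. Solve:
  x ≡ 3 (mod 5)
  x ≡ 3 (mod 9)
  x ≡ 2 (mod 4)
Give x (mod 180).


Moduli 5, 9, 4 are pairwise coprime; by CRT there is a unique solution modulo M = 5 · 9 · 4 = 180.
Solve pairwise, accumulating the modulus:
  Start with x ≡ 3 (mod 5).
  Combine with x ≡ 3 (mod 9): since gcd(5, 9) = 1, we get a unique residue mod 45.
    Write x = 3 + 5·t and substitute into x ≡ 3 (mod 9): 5·t ≡ 3 − 3 = 0 (mod 9).
    The inverse of 5 mod 9 is 2 (since 5·2 = 10 = 1·9 + 1), so t ≡ 2·0 = 0 ≡ 0 (mod 9).
    Then x = 3 + 5·0 = 3, valid modulo lcm(5, 9) = 45: x ≡ 3 (mod 45).
  Combine with x ≡ 2 (mod 4): since gcd(45, 4) = 1, we get a unique residue mod 180.
    Write x = 3 + 45·t and substitute into x ≡ 2 (mod 4): 45·t ≡ 2 − 3 = -1 (mod 4).
    Reduce coefficients mod 4: 1·t ≡ 3 (mod 4).
    So t ≡ 3 (mod 4).
    Then x = 3 + 45·3 = 138, valid modulo lcm(45, 4) = 180: x ≡ 138 (mod 180).
Verify: 138 mod 5 = 3 ✓, 138 mod 9 = 3 ✓, 138 mod 4 = 2 ✓.

x ≡ 138 (mod 180).


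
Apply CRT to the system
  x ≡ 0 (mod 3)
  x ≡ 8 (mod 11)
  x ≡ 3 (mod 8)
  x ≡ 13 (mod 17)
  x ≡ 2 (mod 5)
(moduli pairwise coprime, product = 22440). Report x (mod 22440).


Product of moduli M = 3 · 11 · 8 · 17 · 5 = 22440.
Merge one congruence at a time:
  Start: x ≡ 0 (mod 3).
  Combine with x ≡ 8 (mod 11); new modulus lcm = 33.
    Write x = 0 + 3·t and substitute into x ≡ 8 (mod 11): 3·t ≡ 8 − 0 = 8 (mod 11).
    The inverse of 3 mod 11 is 4 (since 3·4 = 12 = 1·11 + 1), so t ≡ 4·8 = 32 ≡ 10 (mod 11).
    Then x = 0 + 3·10 = 30, valid modulo lcm(3, 11) = 33: x ≡ 30 (mod 33).
  Combine with x ≡ 3 (mod 8); new modulus lcm = 264.
    Write x = 30 + 33·t and substitute into x ≡ 3 (mod 8): 33·t ≡ 3 − 30 = -27 (mod 8).
    Reduce coefficients mod 8: 1·t ≡ 5 (mod 8).
    So t ≡ 5 (mod 8).
    Then x = 30 + 33·5 = 195, valid modulo lcm(33, 8) = 264: x ≡ 195 (mod 264).
  Combine with x ≡ 13 (mod 17); new modulus lcm = 4488.
    Write x = 195 + 264·t and substitute into x ≡ 13 (mod 17): 264·t ≡ 13 − 195 = -182 (mod 17).
    Reduce coefficients mod 17: 9·t ≡ 5 (mod 17).
    The inverse of 9 mod 17 is 2 (since 9·2 = 18 = 1·17 + 1), so t ≡ 2·5 = 10 ≡ 10 (mod 17).
    Then x = 195 + 264·10 = 2835, valid modulo lcm(264, 17) = 4488: x ≡ 2835 (mod 4488).
  Combine with x ≡ 2 (mod 5); new modulus lcm = 22440.
    Write x = 2835 + 4488·t and substitute into x ≡ 2 (mod 5): 4488·t ≡ 2 − 2835 = -2833 (mod 5).
    Reduce coefficients mod 5: 3·t ≡ 2 (mod 5).
    The inverse of 3 mod 5 is 2 (since 3·2 = 6 = 1·5 + 1), so t ≡ 2·2 = 4 ≡ 4 (mod 5).
    Then x = 2835 + 4488·4 = 20787, valid modulo lcm(4488, 5) = 22440: x ≡ 20787 (mod 22440).
Verify against each original: 20787 mod 3 = 0, 20787 mod 11 = 8, 20787 mod 8 = 3, 20787 mod 17 = 13, 20787 mod 5 = 2.

x ≡ 20787 (mod 22440).
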